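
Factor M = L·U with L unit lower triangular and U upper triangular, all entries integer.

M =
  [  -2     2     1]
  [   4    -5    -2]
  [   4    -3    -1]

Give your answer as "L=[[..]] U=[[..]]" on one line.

L=[[1,0,0],[-2,1,0],[-2,-1,1]] U=[[-2,2,1],[0,-1,0],[0,0,1]]

  row1 -= -2·row0 → [0,-1,0]
  row2 -= -2·row0 → [0,1,1]
  row2 -= -1·row1 → [0,0,1]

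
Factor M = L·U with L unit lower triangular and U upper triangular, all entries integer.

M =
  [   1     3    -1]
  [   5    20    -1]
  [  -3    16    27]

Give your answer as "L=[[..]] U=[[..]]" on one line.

  R1 -= 5·R0 → [0,5,4]
  R2 -= -3·R0 → [0,25,24]
  R2 -= 5·R1 → [0,0,4]

L=[[1,0,0],[5,1,0],[-3,5,1]] U=[[1,3,-1],[0,5,4],[0,0,4]]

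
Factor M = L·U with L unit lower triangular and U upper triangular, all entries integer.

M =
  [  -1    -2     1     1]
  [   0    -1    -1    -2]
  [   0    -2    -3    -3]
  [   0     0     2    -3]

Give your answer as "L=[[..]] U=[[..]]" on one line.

L=[[1,0,0,0],[0,1,0,0],[0,2,1,0],[0,0,-2,1]] U=[[-1,-2,1,1],[0,-1,-1,-2],[0,0,-1,1],[0,0,0,-1]]

  r1 -= 0·r0 → [0,-1,-1,-2]
  r2 -= 0·r0 → [0,-2,-3,-3]
  r3 -= 0·r0 → [0,0,2,-3]
  r2 -= 2·r1 → [0,0,-1,1]
  r3 -= 0·r1 → [0,0,2,-3]
  r3 -= -2·r2 → [0,0,0,-1]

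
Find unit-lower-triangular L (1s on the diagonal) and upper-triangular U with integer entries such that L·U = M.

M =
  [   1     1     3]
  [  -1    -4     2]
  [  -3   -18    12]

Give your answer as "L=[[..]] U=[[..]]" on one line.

  R1 -= -1·R0 → [0,-3,5]
  R2 -= -3·R0 → [0,-15,21]
  R2 -= 5·R1 → [0,0,-4]

L=[[1,0,0],[-1,1,0],[-3,5,1]] U=[[1,1,3],[0,-3,5],[0,0,-4]]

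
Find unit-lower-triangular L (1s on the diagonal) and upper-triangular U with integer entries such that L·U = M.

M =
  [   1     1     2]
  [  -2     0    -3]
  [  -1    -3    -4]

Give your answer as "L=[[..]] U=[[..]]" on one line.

L=[[1,0,0],[-2,1,0],[-1,-1,1]] U=[[1,1,2],[0,2,1],[0,0,-1]]

  row1 -= -2·row0 → [0,2,1]
  row2 -= -1·row0 → [0,-2,-2]
  row2 -= -1·row1 → [0,0,-1]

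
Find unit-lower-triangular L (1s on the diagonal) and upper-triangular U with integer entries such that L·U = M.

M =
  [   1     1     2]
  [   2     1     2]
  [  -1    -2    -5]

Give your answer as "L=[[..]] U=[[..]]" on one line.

  r1 -= 2·r0 → [0,-1,-2]
  r2 -= -1·r0 → [0,-1,-3]
  r2 -= 1·r1 → [0,0,-1]

L=[[1,0,0],[2,1,0],[-1,1,1]] U=[[1,1,2],[0,-1,-2],[0,0,-1]]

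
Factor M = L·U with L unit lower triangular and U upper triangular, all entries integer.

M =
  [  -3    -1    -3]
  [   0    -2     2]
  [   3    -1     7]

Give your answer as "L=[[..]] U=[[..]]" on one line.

  row1 -= 0·row0 → [0,-2,2]
  row2 -= -1·row0 → [0,-2,4]
  row2 -= 1·row1 → [0,0,2]

L=[[1,0,0],[0,1,0],[-1,1,1]] U=[[-3,-1,-3],[0,-2,2],[0,0,2]]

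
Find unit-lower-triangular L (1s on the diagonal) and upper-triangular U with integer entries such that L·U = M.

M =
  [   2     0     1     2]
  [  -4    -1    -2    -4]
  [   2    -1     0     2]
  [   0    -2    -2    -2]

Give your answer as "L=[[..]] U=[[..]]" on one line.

  row1 -= -2·row0 → [0,-1,0,0]
  row2 -= 1·row0 → [0,-1,-1,0]
  row3 -= 0·row0 → [0,-2,-2,-2]
  row2 -= 1·row1 → [0,0,-1,0]
  row3 -= 2·row1 → [0,0,-2,-2]
  row3 -= 2·row2 → [0,0,0,-2]

L=[[1,0,0,0],[-2,1,0,0],[1,1,1,0],[0,2,2,1]] U=[[2,0,1,2],[0,-1,0,0],[0,0,-1,0],[0,0,0,-2]]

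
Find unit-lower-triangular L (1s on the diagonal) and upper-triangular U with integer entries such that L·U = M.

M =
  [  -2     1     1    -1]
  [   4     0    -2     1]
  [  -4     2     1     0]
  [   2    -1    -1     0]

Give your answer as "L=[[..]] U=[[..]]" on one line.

  r1 -= -2·r0 → [0,2,0,-1]
  r2 -= 2·r0 → [0,0,-1,2]
  r3 -= -1·r0 → [0,0,0,-1]
  r2 -= 0·r1 → [0,0,-1,2]
  r3 -= 0·r1 → [0,0,0,-1]
  r3 -= 0·r2 → [0,0,0,-1]

L=[[1,0,0,0],[-2,1,0,0],[2,0,1,0],[-1,0,0,1]] U=[[-2,1,1,-1],[0,2,0,-1],[0,0,-1,2],[0,0,0,-1]]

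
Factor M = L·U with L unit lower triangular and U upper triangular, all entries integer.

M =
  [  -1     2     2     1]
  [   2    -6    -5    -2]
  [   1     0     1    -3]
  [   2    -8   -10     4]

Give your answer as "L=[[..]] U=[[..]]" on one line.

L=[[1,0,0,0],[-2,1,0,0],[-1,-1,1,0],[-2,2,-2,1]] U=[[-1,2,2,1],[0,-2,-1,0],[0,0,2,-2],[0,0,0,2]]

  R1 -= -2·R0 → [0,-2,-1,0]
  R2 -= -1·R0 → [0,2,3,-2]
  R3 -= -2·R0 → [0,-4,-6,6]
  R2 -= -1·R1 → [0,0,2,-2]
  R3 -= 2·R1 → [0,0,-4,6]
  R3 -= -2·R2 → [0,0,0,2]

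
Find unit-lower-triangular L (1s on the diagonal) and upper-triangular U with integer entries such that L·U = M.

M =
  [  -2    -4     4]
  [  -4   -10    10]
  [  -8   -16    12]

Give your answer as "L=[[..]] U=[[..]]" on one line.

  row1 -= 2·row0 → [0,-2,2]
  row2 -= 4·row0 → [0,0,-4]
  row2 -= 0·row1 → [0,0,-4]

L=[[1,0,0],[2,1,0],[4,0,1]] U=[[-2,-4,4],[0,-2,2],[0,0,-4]]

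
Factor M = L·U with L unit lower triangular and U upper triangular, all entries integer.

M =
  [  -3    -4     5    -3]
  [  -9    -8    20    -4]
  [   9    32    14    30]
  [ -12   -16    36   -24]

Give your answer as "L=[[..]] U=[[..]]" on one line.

L=[[1,0,0,0],[3,1,0,0],[-3,5,1,0],[4,0,4,1]] U=[[-3,-4,5,-3],[0,4,5,5],[0,0,4,-4],[0,0,0,4]]

  row1 -= 3·row0 → [0,4,5,5]
  row2 -= -3·row0 → [0,20,29,21]
  row3 -= 4·row0 → [0,0,16,-12]
  row2 -= 5·row1 → [0,0,4,-4]
  row3 -= 0·row1 → [0,0,16,-12]
  row3 -= 4·row2 → [0,0,0,4]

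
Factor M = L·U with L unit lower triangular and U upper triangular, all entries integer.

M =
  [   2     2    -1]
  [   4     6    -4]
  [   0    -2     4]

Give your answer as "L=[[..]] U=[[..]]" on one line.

L=[[1,0,0],[2,1,0],[0,-1,1]] U=[[2,2,-1],[0,2,-2],[0,0,2]]

  row1 -= 2·row0 → [0,2,-2]
  row2 -= 0·row0 → [0,-2,4]
  row2 -= -1·row1 → [0,0,2]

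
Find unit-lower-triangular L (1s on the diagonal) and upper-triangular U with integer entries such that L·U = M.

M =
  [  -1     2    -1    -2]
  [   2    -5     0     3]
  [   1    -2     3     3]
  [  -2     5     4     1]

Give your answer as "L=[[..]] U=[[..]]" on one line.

L=[[1,0,0,0],[-2,1,0,0],[-1,0,1,0],[2,-1,2,1]] U=[[-1,2,-1,-2],[0,-1,-2,-1],[0,0,2,1],[0,0,0,2]]

  R1 -= -2·R0 → [0,-1,-2,-1]
  R2 -= -1·R0 → [0,0,2,1]
  R3 -= 2·R0 → [0,1,6,5]
  R2 -= 0·R1 → [0,0,2,1]
  R3 -= -1·R1 → [0,0,4,4]
  R3 -= 2·R2 → [0,0,0,2]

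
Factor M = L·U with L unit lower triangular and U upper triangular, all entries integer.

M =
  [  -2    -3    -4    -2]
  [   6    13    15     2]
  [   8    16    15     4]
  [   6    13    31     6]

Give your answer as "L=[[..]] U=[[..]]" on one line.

L=[[1,0,0,0],[-3,1,0,0],[-4,1,1,0],[-3,1,-4,1]] U=[[-2,-3,-4,-2],[0,4,3,-4],[0,0,-4,0],[0,0,0,4]]

  row1 -= -3·row0 → [0,4,3,-4]
  row2 -= -4·row0 → [0,4,-1,-4]
  row3 -= -3·row0 → [0,4,19,0]
  row2 -= 1·row1 → [0,0,-4,0]
  row3 -= 1·row1 → [0,0,16,4]
  row3 -= -4·row2 → [0,0,0,4]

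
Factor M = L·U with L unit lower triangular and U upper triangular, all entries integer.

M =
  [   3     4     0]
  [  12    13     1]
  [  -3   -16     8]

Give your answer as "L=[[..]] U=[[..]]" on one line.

  R1 -= 4·R0 → [0,-3,1]
  R2 -= -1·R0 → [0,-12,8]
  R2 -= 4·R1 → [0,0,4]

L=[[1,0,0],[4,1,0],[-1,4,1]] U=[[3,4,0],[0,-3,1],[0,0,4]]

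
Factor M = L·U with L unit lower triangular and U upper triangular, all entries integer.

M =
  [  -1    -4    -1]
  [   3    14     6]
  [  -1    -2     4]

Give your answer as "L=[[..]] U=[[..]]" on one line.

L=[[1,0,0],[-3,1,0],[1,1,1]] U=[[-1,-4,-1],[0,2,3],[0,0,2]]

  r1 -= -3·r0 → [0,2,3]
  r2 -= 1·r0 → [0,2,5]
  r2 -= 1·r1 → [0,0,2]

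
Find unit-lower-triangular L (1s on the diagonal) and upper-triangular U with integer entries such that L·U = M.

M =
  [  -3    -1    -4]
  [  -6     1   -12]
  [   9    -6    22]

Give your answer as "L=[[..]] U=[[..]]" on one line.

  r1 -= 2·r0 → [0,3,-4]
  r2 -= -3·r0 → [0,-9,10]
  r2 -= -3·r1 → [0,0,-2]

L=[[1,0,0],[2,1,0],[-3,-3,1]] U=[[-3,-1,-4],[0,3,-4],[0,0,-2]]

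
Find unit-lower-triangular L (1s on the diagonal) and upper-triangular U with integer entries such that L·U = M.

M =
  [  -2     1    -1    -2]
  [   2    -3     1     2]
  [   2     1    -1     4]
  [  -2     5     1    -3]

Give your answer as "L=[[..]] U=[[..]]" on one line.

L=[[1,0,0,0],[-1,1,0,0],[-1,-1,1,0],[1,-2,-1,1]] U=[[-2,1,-1,-2],[0,-2,0,0],[0,0,-2,2],[0,0,0,1]]

  r1 -= -1·r0 → [0,-2,0,0]
  r2 -= -1·r0 → [0,2,-2,2]
  r3 -= 1·r0 → [0,4,2,-1]
  r2 -= -1·r1 → [0,0,-2,2]
  r3 -= -2·r1 → [0,0,2,-1]
  r3 -= -1·r2 → [0,0,0,1]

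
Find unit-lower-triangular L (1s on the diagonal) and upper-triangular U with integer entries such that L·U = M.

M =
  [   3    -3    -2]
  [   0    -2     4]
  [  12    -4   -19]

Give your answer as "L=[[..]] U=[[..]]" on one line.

L=[[1,0,0],[0,1,0],[4,-4,1]] U=[[3,-3,-2],[0,-2,4],[0,0,5]]

  row1 -= 0·row0 → [0,-2,4]
  row2 -= 4·row0 → [0,8,-11]
  row2 -= -4·row1 → [0,0,5]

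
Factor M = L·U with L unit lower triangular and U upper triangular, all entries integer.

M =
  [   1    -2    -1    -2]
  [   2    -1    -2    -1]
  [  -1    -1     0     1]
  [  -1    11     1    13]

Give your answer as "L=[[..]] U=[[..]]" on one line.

L=[[1,0,0,0],[2,1,0,0],[-1,-1,1,0],[-1,3,0,1]] U=[[1,-2,-1,-2],[0,3,0,3],[0,0,-1,2],[0,0,0,2]]

  r1 -= 2·r0 → [0,3,0,3]
  r2 -= -1·r0 → [0,-3,-1,-1]
  r3 -= -1·r0 → [0,9,0,11]
  r2 -= -1·r1 → [0,0,-1,2]
  r3 -= 3·r1 → [0,0,0,2]
  r3 -= 0·r2 → [0,0,0,2]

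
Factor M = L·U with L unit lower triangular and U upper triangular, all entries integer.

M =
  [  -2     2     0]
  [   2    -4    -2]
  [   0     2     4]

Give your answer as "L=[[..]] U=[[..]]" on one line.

  row1 -= -1·row0 → [0,-2,-2]
  row2 -= 0·row0 → [0,2,4]
  row2 -= -1·row1 → [0,0,2]

L=[[1,0,0],[-1,1,0],[0,-1,1]] U=[[-2,2,0],[0,-2,-2],[0,0,2]]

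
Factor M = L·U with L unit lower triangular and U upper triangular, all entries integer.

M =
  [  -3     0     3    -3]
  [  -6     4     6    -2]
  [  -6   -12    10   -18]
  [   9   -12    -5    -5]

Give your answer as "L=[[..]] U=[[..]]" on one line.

L=[[1,0,0,0],[2,1,0,0],[2,-3,1,0],[-3,-3,1,1]] U=[[-3,0,3,-3],[0,4,0,4],[0,0,4,0],[0,0,0,-2]]

  R1 -= 2·R0 → [0,4,0,4]
  R2 -= 2·R0 → [0,-12,4,-12]
  R3 -= -3·R0 → [0,-12,4,-14]
  R2 -= -3·R1 → [0,0,4,0]
  R3 -= -3·R1 → [0,0,4,-2]
  R3 -= 1·R2 → [0,0,0,-2]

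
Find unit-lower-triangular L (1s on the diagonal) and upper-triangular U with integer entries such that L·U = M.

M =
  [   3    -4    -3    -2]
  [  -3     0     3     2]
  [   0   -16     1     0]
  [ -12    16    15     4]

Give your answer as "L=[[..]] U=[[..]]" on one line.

  row1 -= -1·row0 → [0,-4,0,0]
  row2 -= 0·row0 → [0,-16,1,0]
  row3 -= -4·row0 → [0,0,3,-4]
  row2 -= 4·row1 → [0,0,1,0]
  row3 -= 0·row1 → [0,0,3,-4]
  row3 -= 3·row2 → [0,0,0,-4]

L=[[1,0,0,0],[-1,1,0,0],[0,4,1,0],[-4,0,3,1]] U=[[3,-4,-3,-2],[0,-4,0,0],[0,0,1,0],[0,0,0,-4]]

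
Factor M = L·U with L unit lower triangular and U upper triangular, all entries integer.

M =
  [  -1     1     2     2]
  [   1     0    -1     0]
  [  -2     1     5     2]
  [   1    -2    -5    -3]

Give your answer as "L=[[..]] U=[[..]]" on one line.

  R1 -= -1·R0 → [0,1,1,2]
  R2 -= 2·R0 → [0,-1,1,-2]
  R3 -= -1·R0 → [0,-1,-3,-1]
  R2 -= -1·R1 → [0,0,2,0]
  R3 -= -1·R1 → [0,0,-2,1]
  R3 -= -1·R2 → [0,0,0,1]

L=[[1,0,0,0],[-1,1,0,0],[2,-1,1,0],[-1,-1,-1,1]] U=[[-1,1,2,2],[0,1,1,2],[0,0,2,0],[0,0,0,1]]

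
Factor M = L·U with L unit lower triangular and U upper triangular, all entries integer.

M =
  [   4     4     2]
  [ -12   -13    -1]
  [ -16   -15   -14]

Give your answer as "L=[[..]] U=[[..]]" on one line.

L=[[1,0,0],[-3,1,0],[-4,-1,1]] U=[[4,4,2],[0,-1,5],[0,0,-1]]

  r1 -= -3·r0 → [0,-1,5]
  r2 -= -4·r0 → [0,1,-6]
  r2 -= -1·r1 → [0,0,-1]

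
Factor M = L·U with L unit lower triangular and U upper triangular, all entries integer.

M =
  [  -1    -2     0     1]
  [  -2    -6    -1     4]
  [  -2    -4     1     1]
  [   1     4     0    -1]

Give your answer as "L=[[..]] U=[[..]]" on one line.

  row1 -= 2·row0 → [0,-2,-1,2]
  row2 -= 2·row0 → [0,0,1,-1]
  row3 -= -1·row0 → [0,2,0,0]
  row2 -= 0·row1 → [0,0,1,-1]
  row3 -= -1·row1 → [0,0,-1,2]
  row3 -= -1·row2 → [0,0,0,1]

L=[[1,0,0,0],[2,1,0,0],[2,0,1,0],[-1,-1,-1,1]] U=[[-1,-2,0,1],[0,-2,-1,2],[0,0,1,-1],[0,0,0,1]]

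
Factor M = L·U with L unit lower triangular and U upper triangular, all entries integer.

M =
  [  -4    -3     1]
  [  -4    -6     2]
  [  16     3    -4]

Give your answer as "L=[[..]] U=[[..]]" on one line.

  R1 -= 1·R0 → [0,-3,1]
  R2 -= -4·R0 → [0,-9,0]
  R2 -= 3·R1 → [0,0,-3]

L=[[1,0,0],[1,1,0],[-4,3,1]] U=[[-4,-3,1],[0,-3,1],[0,0,-3]]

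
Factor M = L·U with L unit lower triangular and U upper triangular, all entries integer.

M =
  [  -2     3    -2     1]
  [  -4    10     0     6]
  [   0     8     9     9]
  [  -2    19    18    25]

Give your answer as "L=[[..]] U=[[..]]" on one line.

  row1 -= 2·row0 → [0,4,4,4]
  row2 -= 0·row0 → [0,8,9,9]
  row3 -= 1·row0 → [0,16,20,24]
  row2 -= 2·row1 → [0,0,1,1]
  row3 -= 4·row1 → [0,0,4,8]
  row3 -= 4·row2 → [0,0,0,4]

L=[[1,0,0,0],[2,1,0,0],[0,2,1,0],[1,4,4,1]] U=[[-2,3,-2,1],[0,4,4,4],[0,0,1,1],[0,0,0,4]]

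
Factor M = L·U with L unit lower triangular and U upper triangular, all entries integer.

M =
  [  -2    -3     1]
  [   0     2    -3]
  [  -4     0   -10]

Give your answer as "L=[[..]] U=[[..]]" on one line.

L=[[1,0,0],[0,1,0],[2,3,1]] U=[[-2,-3,1],[0,2,-3],[0,0,-3]]

  r1 -= 0·r0 → [0,2,-3]
  r2 -= 2·r0 → [0,6,-12]
  r2 -= 3·r1 → [0,0,-3]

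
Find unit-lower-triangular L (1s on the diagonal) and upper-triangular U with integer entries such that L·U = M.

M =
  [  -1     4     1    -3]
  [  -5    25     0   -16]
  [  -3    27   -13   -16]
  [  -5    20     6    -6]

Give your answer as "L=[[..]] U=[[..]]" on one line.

  row1 -= 5·row0 → [0,5,-5,-1]
  row2 -= 3·row0 → [0,15,-16,-7]
  row3 -= 5·row0 → [0,0,1,9]
  row2 -= 3·row1 → [0,0,-1,-4]
  row3 -= 0·row1 → [0,0,1,9]
  row3 -= -1·row2 → [0,0,0,5]

L=[[1,0,0,0],[5,1,0,0],[3,3,1,0],[5,0,-1,1]] U=[[-1,4,1,-3],[0,5,-5,-1],[0,0,-1,-4],[0,0,0,5]]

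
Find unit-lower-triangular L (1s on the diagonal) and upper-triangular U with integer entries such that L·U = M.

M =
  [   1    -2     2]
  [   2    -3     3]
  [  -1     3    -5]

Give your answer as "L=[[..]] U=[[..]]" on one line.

L=[[1,0,0],[2,1,0],[-1,1,1]] U=[[1,-2,2],[0,1,-1],[0,0,-2]]

  R1 -= 2·R0 → [0,1,-1]
  R2 -= -1·R0 → [0,1,-3]
  R2 -= 1·R1 → [0,0,-2]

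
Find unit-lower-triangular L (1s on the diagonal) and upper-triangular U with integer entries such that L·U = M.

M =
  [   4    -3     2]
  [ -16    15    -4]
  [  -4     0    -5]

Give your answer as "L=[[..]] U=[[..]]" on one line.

L=[[1,0,0],[-4,1,0],[-1,-1,1]] U=[[4,-3,2],[0,3,4],[0,0,1]]

  r1 -= -4·r0 → [0,3,4]
  r2 -= -1·r0 → [0,-3,-3]
  r2 -= -1·r1 → [0,0,1]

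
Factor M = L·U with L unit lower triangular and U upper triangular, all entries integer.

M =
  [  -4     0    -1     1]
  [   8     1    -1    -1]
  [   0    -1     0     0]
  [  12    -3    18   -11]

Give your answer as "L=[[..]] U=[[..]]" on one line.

  R1 -= -2·R0 → [0,1,-3,1]
  R2 -= 0·R0 → [0,-1,0,0]
  R3 -= -3·R0 → [0,-3,15,-8]
  R2 -= -1·R1 → [0,0,-3,1]
  R3 -= -3·R1 → [0,0,6,-5]
  R3 -= -2·R2 → [0,0,0,-3]

L=[[1,0,0,0],[-2,1,0,0],[0,-1,1,0],[-3,-3,-2,1]] U=[[-4,0,-1,1],[0,1,-3,1],[0,0,-3,1],[0,0,0,-3]]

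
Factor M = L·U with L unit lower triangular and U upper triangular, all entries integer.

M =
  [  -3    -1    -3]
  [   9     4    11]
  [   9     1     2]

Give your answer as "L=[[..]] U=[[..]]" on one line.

  r1 -= -3·r0 → [0,1,2]
  r2 -= -3·r0 → [0,-2,-7]
  r2 -= -2·r1 → [0,0,-3]

L=[[1,0,0],[-3,1,0],[-3,-2,1]] U=[[-3,-1,-3],[0,1,2],[0,0,-3]]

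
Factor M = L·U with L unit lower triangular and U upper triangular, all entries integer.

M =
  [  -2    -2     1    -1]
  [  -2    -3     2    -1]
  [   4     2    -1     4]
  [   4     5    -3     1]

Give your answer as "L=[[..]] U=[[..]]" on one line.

L=[[1,0,0,0],[1,1,0,0],[-2,2,1,0],[-2,-1,0,1]] U=[[-2,-2,1,-1],[0,-1,1,0],[0,0,-1,2],[0,0,0,-1]]

  row1 -= 1·row0 → [0,-1,1,0]
  row2 -= -2·row0 → [0,-2,1,2]
  row3 -= -2·row0 → [0,1,-1,-1]
  row2 -= 2·row1 → [0,0,-1,2]
  row3 -= -1·row1 → [0,0,0,-1]
  row3 -= 0·row2 → [0,0,0,-1]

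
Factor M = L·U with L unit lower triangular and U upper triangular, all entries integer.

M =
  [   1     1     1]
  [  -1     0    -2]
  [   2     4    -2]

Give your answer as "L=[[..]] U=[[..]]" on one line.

L=[[1,0,0],[-1,1,0],[2,2,1]] U=[[1,1,1],[0,1,-1],[0,0,-2]]

  r1 -= -1·r0 → [0,1,-1]
  r2 -= 2·r0 → [0,2,-4]
  r2 -= 2·r1 → [0,0,-2]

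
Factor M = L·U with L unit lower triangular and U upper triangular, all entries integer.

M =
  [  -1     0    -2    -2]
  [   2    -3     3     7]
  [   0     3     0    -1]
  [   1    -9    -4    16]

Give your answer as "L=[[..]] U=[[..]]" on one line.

L=[[1,0,0,0],[-2,1,0,0],[0,-1,1,0],[-1,3,3,1]] U=[[-1,0,-2,-2],[0,-3,-1,3],[0,0,-1,2],[0,0,0,-1]]

  r1 -= -2·r0 → [0,-3,-1,3]
  r2 -= 0·r0 → [0,3,0,-1]
  r3 -= -1·r0 → [0,-9,-6,14]
  r2 -= -1·r1 → [0,0,-1,2]
  r3 -= 3·r1 → [0,0,-3,5]
  r3 -= 3·r2 → [0,0,0,-1]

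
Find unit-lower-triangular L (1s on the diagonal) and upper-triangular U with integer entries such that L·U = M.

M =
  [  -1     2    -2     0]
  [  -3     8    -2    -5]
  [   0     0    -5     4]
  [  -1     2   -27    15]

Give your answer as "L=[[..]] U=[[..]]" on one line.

  r1 -= 3·r0 → [0,2,4,-5]
  r2 -= 0·r0 → [0,0,-5,4]
  r3 -= 1·r0 → [0,0,-25,15]
  r2 -= 0·r1 → [0,0,-5,4]
  r3 -= 0·r1 → [0,0,-25,15]
  r3 -= 5·r2 → [0,0,0,-5]

L=[[1,0,0,0],[3,1,0,0],[0,0,1,0],[1,0,5,1]] U=[[-1,2,-2,0],[0,2,4,-5],[0,0,-5,4],[0,0,0,-5]]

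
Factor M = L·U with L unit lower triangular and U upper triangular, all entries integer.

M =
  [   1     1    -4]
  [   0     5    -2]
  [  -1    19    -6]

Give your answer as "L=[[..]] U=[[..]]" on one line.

L=[[1,0,0],[0,1,0],[-1,4,1]] U=[[1,1,-4],[0,5,-2],[0,0,-2]]

  R1 -= 0·R0 → [0,5,-2]
  R2 -= -1·R0 → [0,20,-10]
  R2 -= 4·R1 → [0,0,-2]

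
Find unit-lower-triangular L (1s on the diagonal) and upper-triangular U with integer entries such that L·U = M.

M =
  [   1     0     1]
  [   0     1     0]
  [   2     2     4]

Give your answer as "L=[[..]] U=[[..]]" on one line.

L=[[1,0,0],[0,1,0],[2,2,1]] U=[[1,0,1],[0,1,0],[0,0,2]]

  r1 -= 0·r0 → [0,1,0]
  r2 -= 2·r0 → [0,2,2]
  r2 -= 2·r1 → [0,0,2]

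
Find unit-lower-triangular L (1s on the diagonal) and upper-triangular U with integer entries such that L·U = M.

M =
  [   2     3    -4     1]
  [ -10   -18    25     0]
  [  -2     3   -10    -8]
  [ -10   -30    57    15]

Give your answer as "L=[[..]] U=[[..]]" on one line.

L=[[1,0,0,0],[-5,1,0,0],[-1,-2,1,0],[-5,5,-3,1]] U=[[2,3,-4,1],[0,-3,5,5],[0,0,-4,3],[0,0,0,4]]

  R1 -= -5·R0 → [0,-3,5,5]
  R2 -= -1·R0 → [0,6,-14,-7]
  R3 -= -5·R0 → [0,-15,37,20]
  R2 -= -2·R1 → [0,0,-4,3]
  R3 -= 5·R1 → [0,0,12,-5]
  R3 -= -3·R2 → [0,0,0,4]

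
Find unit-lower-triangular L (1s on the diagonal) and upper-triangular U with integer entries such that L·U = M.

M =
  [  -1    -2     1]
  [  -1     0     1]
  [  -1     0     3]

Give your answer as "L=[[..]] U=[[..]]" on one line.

L=[[1,0,0],[1,1,0],[1,1,1]] U=[[-1,-2,1],[0,2,0],[0,0,2]]

  r1 -= 1·r0 → [0,2,0]
  r2 -= 1·r0 → [0,2,2]
  r2 -= 1·r1 → [0,0,2]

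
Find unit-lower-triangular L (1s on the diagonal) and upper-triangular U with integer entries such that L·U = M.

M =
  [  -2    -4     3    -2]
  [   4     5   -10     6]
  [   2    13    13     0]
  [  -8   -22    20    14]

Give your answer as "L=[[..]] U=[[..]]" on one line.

L=[[1,0,0,0],[-2,1,0,0],[-1,-3,1,0],[4,2,4,1]] U=[[-2,-4,3,-2],[0,-3,-4,2],[0,0,4,4],[0,0,0,2]]

  r1 -= -2·r0 → [0,-3,-4,2]
  r2 -= -1·r0 → [0,9,16,-2]
  r3 -= 4·r0 → [0,-6,8,22]
  r2 -= -3·r1 → [0,0,4,4]
  r3 -= 2·r1 → [0,0,16,18]
  r3 -= 4·r2 → [0,0,0,2]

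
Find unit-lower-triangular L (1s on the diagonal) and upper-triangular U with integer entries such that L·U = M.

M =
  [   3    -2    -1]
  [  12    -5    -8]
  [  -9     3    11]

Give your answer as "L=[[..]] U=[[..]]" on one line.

L=[[1,0,0],[4,1,0],[-3,-1,1]] U=[[3,-2,-1],[0,3,-4],[0,0,4]]

  row1 -= 4·row0 → [0,3,-4]
  row2 -= -3·row0 → [0,-3,8]
  row2 -= -1·row1 → [0,0,4]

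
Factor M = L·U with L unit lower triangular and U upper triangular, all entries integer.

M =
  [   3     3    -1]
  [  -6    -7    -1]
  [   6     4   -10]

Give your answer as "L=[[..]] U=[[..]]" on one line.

  row1 -= -2·row0 → [0,-1,-3]
  row2 -= 2·row0 → [0,-2,-8]
  row2 -= 2·row1 → [0,0,-2]

L=[[1,0,0],[-2,1,0],[2,2,1]] U=[[3,3,-1],[0,-1,-3],[0,0,-2]]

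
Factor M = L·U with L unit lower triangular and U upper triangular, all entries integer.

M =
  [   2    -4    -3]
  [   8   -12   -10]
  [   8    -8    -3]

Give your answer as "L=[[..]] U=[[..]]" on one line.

  r1 -= 4·r0 → [0,4,2]
  r2 -= 4·r0 → [0,8,9]
  r2 -= 2·r1 → [0,0,5]

L=[[1,0,0],[4,1,0],[4,2,1]] U=[[2,-4,-3],[0,4,2],[0,0,5]]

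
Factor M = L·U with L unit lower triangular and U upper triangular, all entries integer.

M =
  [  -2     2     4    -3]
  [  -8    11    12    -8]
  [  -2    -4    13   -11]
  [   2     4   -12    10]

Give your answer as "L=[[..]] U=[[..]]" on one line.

  R1 -= 4·R0 → [0,3,-4,4]
  R2 -= 1·R0 → [0,-6,9,-8]
  R3 -= -1·R0 → [0,6,-8,7]
  R2 -= -2·R1 → [0,0,1,0]
  R3 -= 2·R1 → [0,0,0,-1]
  R3 -= 0·R2 → [0,0,0,-1]

L=[[1,0,0,0],[4,1,0,0],[1,-2,1,0],[-1,2,0,1]] U=[[-2,2,4,-3],[0,3,-4,4],[0,0,1,0],[0,0,0,-1]]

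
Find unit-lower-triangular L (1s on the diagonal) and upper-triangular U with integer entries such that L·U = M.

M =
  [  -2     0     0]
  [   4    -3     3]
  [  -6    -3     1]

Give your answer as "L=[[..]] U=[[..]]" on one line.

  r1 -= -2·r0 → [0,-3,3]
  r2 -= 3·r0 → [0,-3,1]
  r2 -= 1·r1 → [0,0,-2]

L=[[1,0,0],[-2,1,0],[3,1,1]] U=[[-2,0,0],[0,-3,3],[0,0,-2]]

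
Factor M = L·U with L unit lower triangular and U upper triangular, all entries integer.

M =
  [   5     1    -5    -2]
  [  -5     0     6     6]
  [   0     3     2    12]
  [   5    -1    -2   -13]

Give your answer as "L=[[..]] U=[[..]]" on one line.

L=[[1,0,0,0],[-1,1,0,0],[0,3,1,0],[1,-2,-5,1]] U=[[5,1,-5,-2],[0,1,1,4],[0,0,-1,0],[0,0,0,-3]]

  r1 -= -1·r0 → [0,1,1,4]
  r2 -= 0·r0 → [0,3,2,12]
  r3 -= 1·r0 → [0,-2,3,-11]
  r2 -= 3·r1 → [0,0,-1,0]
  r3 -= -2·r1 → [0,0,5,-3]
  r3 -= -5·r2 → [0,0,0,-3]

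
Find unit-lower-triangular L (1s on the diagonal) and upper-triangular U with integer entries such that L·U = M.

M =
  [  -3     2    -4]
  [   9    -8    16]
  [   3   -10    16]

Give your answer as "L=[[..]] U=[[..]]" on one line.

L=[[1,0,0],[-3,1,0],[-1,4,1]] U=[[-3,2,-4],[0,-2,4],[0,0,-4]]

  r1 -= -3·r0 → [0,-2,4]
  r2 -= -1·r0 → [0,-8,12]
  r2 -= 4·r1 → [0,0,-4]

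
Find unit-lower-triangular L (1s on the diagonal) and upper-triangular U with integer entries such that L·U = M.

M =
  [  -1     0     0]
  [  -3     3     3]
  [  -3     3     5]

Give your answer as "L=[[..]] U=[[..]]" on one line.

L=[[1,0,0],[3,1,0],[3,1,1]] U=[[-1,0,0],[0,3,3],[0,0,2]]

  r1 -= 3·r0 → [0,3,3]
  r2 -= 3·r0 → [0,3,5]
  r2 -= 1·r1 → [0,0,2]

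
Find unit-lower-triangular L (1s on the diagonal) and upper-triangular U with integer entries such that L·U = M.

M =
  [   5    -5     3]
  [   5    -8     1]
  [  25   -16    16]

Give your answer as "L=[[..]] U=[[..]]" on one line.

L=[[1,0,0],[1,1,0],[5,-3,1]] U=[[5,-5,3],[0,-3,-2],[0,0,-5]]

  R1 -= 1·R0 → [0,-3,-2]
  R2 -= 5·R0 → [0,9,1]
  R2 -= -3·R1 → [0,0,-5]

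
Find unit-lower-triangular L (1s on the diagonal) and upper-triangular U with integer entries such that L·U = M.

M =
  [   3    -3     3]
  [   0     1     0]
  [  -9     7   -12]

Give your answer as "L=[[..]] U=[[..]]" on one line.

  row1 -= 0·row0 → [0,1,0]
  row2 -= -3·row0 → [0,-2,-3]
  row2 -= -2·row1 → [0,0,-3]

L=[[1,0,0],[0,1,0],[-3,-2,1]] U=[[3,-3,3],[0,1,0],[0,0,-3]]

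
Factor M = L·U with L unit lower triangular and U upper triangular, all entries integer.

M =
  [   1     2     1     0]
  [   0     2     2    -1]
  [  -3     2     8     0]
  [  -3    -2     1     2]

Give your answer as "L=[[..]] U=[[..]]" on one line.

L=[[1,0,0,0],[0,1,0,0],[-3,4,1,0],[-3,2,0,1]] U=[[1,2,1,0],[0,2,2,-1],[0,0,3,4],[0,0,0,4]]

  R1 -= 0·R0 → [0,2,2,-1]
  R2 -= -3·R0 → [0,8,11,0]
  R3 -= -3·R0 → [0,4,4,2]
  R2 -= 4·R1 → [0,0,3,4]
  R3 -= 2·R1 → [0,0,0,4]
  R3 -= 0·R2 → [0,0,0,4]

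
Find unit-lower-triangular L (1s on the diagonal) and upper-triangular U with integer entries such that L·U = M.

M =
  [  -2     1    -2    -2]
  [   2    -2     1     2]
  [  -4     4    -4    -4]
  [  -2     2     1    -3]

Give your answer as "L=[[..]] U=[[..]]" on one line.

L=[[1,0,0,0],[-1,1,0,0],[2,-2,1,0],[1,-1,-1,1]] U=[[-2,1,-2,-2],[0,-1,-1,0],[0,0,-2,0],[0,0,0,-1]]

  row1 -= -1·row0 → [0,-1,-1,0]
  row2 -= 2·row0 → [0,2,0,0]
  row3 -= 1·row0 → [0,1,3,-1]
  row2 -= -2·row1 → [0,0,-2,0]
  row3 -= -1·row1 → [0,0,2,-1]
  row3 -= -1·row2 → [0,0,0,-1]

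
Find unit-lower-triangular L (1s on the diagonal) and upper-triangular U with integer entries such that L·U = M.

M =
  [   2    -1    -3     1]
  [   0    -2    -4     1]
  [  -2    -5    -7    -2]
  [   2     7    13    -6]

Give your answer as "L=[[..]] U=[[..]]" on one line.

L=[[1,0,0,0],[0,1,0,0],[-1,3,1,0],[1,-4,0,1]] U=[[2,-1,-3,1],[0,-2,-4,1],[0,0,2,-4],[0,0,0,-3]]

  row1 -= 0·row0 → [0,-2,-4,1]
  row2 -= -1·row0 → [0,-6,-10,-1]
  row3 -= 1·row0 → [0,8,16,-7]
  row2 -= 3·row1 → [0,0,2,-4]
  row3 -= -4·row1 → [0,0,0,-3]
  row3 -= 0·row2 → [0,0,0,-3]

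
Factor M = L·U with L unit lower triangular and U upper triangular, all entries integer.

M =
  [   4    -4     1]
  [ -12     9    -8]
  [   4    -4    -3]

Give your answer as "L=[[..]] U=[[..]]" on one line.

  R1 -= -3·R0 → [0,-3,-5]
  R2 -= 1·R0 → [0,0,-4]
  R2 -= 0·R1 → [0,0,-4]

L=[[1,0,0],[-3,1,0],[1,0,1]] U=[[4,-4,1],[0,-3,-5],[0,0,-4]]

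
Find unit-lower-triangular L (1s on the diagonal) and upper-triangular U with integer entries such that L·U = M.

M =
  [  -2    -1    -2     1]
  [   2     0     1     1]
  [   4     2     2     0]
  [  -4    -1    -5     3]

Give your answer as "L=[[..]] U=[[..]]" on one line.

  r1 -= -1·r0 → [0,-1,-1,2]
  r2 -= -2·r0 → [0,0,-2,2]
  r3 -= 2·r0 → [0,1,-1,1]
  r2 -= 0·r1 → [0,0,-2,2]
  r3 -= -1·r1 → [0,0,-2,3]
  r3 -= 1·r2 → [0,0,0,1]

L=[[1,0,0,0],[-1,1,0,0],[-2,0,1,0],[2,-1,1,1]] U=[[-2,-1,-2,1],[0,-1,-1,2],[0,0,-2,2],[0,0,0,1]]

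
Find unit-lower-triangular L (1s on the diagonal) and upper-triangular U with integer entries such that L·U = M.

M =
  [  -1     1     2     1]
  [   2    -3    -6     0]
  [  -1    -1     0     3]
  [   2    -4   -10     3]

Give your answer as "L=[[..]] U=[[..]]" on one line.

  row1 -= -2·row0 → [0,-1,-2,2]
  row2 -= 1·row0 → [0,-2,-2,2]
  row3 -= -2·row0 → [0,-2,-6,5]
  row2 -= 2·row1 → [0,0,2,-2]
  row3 -= 2·row1 → [0,0,-2,1]
  row3 -= -1·row2 → [0,0,0,-1]

L=[[1,0,0,0],[-2,1,0,0],[1,2,1,0],[-2,2,-1,1]] U=[[-1,1,2,1],[0,-1,-2,2],[0,0,2,-2],[0,0,0,-1]]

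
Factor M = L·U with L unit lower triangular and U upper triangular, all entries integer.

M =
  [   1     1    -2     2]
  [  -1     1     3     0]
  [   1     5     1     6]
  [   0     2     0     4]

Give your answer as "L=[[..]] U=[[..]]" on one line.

  r1 -= -1·r0 → [0,2,1,2]
  r2 -= 1·r0 → [0,4,3,4]
  r3 -= 0·r0 → [0,2,0,4]
  r2 -= 2·r1 → [0,0,1,0]
  r3 -= 1·r1 → [0,0,-1,2]
  r3 -= -1·r2 → [0,0,0,2]

L=[[1,0,0,0],[-1,1,0,0],[1,2,1,0],[0,1,-1,1]] U=[[1,1,-2,2],[0,2,1,2],[0,0,1,0],[0,0,0,2]]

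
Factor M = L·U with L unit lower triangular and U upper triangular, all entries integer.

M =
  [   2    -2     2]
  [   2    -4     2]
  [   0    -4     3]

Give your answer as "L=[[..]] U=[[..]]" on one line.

  row1 -= 1·row0 → [0,-2,0]
  row2 -= 0·row0 → [0,-4,3]
  row2 -= 2·row1 → [0,0,3]

L=[[1,0,0],[1,1,0],[0,2,1]] U=[[2,-2,2],[0,-2,0],[0,0,3]]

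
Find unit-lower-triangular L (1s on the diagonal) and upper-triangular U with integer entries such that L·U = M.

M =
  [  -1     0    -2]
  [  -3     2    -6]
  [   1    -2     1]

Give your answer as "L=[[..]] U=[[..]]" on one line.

L=[[1,0,0],[3,1,0],[-1,-1,1]] U=[[-1,0,-2],[0,2,0],[0,0,-1]]

  r1 -= 3·r0 → [0,2,0]
  r2 -= -1·r0 → [0,-2,-1]
  r2 -= -1·r1 → [0,0,-1]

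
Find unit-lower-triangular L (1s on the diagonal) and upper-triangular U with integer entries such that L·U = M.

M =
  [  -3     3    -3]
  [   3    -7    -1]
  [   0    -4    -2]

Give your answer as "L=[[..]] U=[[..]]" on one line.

L=[[1,0,0],[-1,1,0],[0,1,1]] U=[[-3,3,-3],[0,-4,-4],[0,0,2]]

  R1 -= -1·R0 → [0,-4,-4]
  R2 -= 0·R0 → [0,-4,-2]
  R2 -= 1·R1 → [0,0,2]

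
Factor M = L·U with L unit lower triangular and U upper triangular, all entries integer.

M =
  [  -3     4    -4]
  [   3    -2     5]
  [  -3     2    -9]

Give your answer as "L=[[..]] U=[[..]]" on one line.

L=[[1,0,0],[-1,1,0],[1,-1,1]] U=[[-3,4,-4],[0,2,1],[0,0,-4]]

  r1 -= -1·r0 → [0,2,1]
  r2 -= 1·r0 → [0,-2,-5]
  r2 -= -1·r1 → [0,0,-4]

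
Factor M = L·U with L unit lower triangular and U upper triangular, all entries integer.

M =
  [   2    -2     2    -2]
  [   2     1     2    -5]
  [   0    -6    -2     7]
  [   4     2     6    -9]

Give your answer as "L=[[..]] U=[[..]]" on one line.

  r1 -= 1·r0 → [0,3,0,-3]
  r2 -= 0·r0 → [0,-6,-2,7]
  r3 -= 2·r0 → [0,6,2,-5]
  r2 -= -2·r1 → [0,0,-2,1]
  r3 -= 2·r1 → [0,0,2,1]
  r3 -= -1·r2 → [0,0,0,2]

L=[[1,0,0,0],[1,1,0,0],[0,-2,1,0],[2,2,-1,1]] U=[[2,-2,2,-2],[0,3,0,-3],[0,0,-2,1],[0,0,0,2]]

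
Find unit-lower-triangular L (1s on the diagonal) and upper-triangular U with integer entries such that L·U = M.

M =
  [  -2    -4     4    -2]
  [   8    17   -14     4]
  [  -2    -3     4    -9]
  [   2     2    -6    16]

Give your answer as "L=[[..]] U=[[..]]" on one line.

L=[[1,0,0,0],[-4,1,0,0],[1,1,1,0],[-1,-2,-1,1]] U=[[-2,-4,4,-2],[0,1,2,-4],[0,0,-2,-3],[0,0,0,3]]

  row1 -= -4·row0 → [0,1,2,-4]
  row2 -= 1·row0 → [0,1,0,-7]
  row3 -= -1·row0 → [0,-2,-2,14]
  row2 -= 1·row1 → [0,0,-2,-3]
  row3 -= -2·row1 → [0,0,2,6]
  row3 -= -1·row2 → [0,0,0,3]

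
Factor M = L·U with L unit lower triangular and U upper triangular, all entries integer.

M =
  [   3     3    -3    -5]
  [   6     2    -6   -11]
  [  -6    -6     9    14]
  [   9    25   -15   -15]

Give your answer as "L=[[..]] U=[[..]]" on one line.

L=[[1,0,0,0],[2,1,0,0],[-2,0,1,0],[3,-4,-2,1]] U=[[3,3,-3,-5],[0,-4,0,-1],[0,0,3,4],[0,0,0,4]]

  r1 -= 2·r0 → [0,-4,0,-1]
  r2 -= -2·r0 → [0,0,3,4]
  r3 -= 3·r0 → [0,16,-6,0]
  r2 -= 0·r1 → [0,0,3,4]
  r3 -= -4·r1 → [0,0,-6,-4]
  r3 -= -2·r2 → [0,0,0,4]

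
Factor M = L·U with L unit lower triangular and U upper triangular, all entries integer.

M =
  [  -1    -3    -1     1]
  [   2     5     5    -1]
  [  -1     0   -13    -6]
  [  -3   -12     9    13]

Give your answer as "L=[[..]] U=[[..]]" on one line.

  R1 -= -2·R0 → [0,-1,3,1]
  R2 -= 1·R0 → [0,3,-12,-7]
  R3 -= 3·R0 → [0,-3,12,10]
  R2 -= -3·R1 → [0,0,-3,-4]
  R3 -= 3·R1 → [0,0,3,7]
  R3 -= -1·R2 → [0,0,0,3]

L=[[1,0,0,0],[-2,1,0,0],[1,-3,1,0],[3,3,-1,1]] U=[[-1,-3,-1,1],[0,-1,3,1],[0,0,-3,-4],[0,0,0,3]]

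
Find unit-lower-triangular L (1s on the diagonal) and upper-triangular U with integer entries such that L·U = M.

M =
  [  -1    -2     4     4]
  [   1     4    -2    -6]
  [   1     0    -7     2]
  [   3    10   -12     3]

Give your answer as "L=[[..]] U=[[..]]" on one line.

L=[[1,0,0,0],[-1,1,0,0],[-1,-1,1,0],[-3,2,4,1]] U=[[-1,-2,4,4],[0,2,2,-2],[0,0,-1,4],[0,0,0,3]]

  R1 -= -1·R0 → [0,2,2,-2]
  R2 -= -1·R0 → [0,-2,-3,6]
  R3 -= -3·R0 → [0,4,0,15]
  R2 -= -1·R1 → [0,0,-1,4]
  R3 -= 2·R1 → [0,0,-4,19]
  R3 -= 4·R2 → [0,0,0,3]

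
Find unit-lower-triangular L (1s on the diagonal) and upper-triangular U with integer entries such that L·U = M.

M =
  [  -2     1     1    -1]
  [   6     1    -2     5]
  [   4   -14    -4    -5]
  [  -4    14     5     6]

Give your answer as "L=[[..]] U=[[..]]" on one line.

L=[[1,0,0,0],[-3,1,0,0],[-2,-3,1,0],[2,3,0,1]] U=[[-2,1,1,-1],[0,4,1,2],[0,0,1,-1],[0,0,0,2]]

  row1 -= -3·row0 → [0,4,1,2]
  row2 -= -2·row0 → [0,-12,-2,-7]
  row3 -= 2·row0 → [0,12,3,8]
  row2 -= -3·row1 → [0,0,1,-1]
  row3 -= 3·row1 → [0,0,0,2]
  row3 -= 0·row2 → [0,0,0,2]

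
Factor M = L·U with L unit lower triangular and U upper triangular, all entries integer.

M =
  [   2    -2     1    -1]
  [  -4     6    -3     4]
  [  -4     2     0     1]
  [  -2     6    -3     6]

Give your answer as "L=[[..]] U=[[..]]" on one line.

L=[[1,0,0,0],[-2,1,0,0],[-2,-1,1,0],[-1,2,0,1]] U=[[2,-2,1,-1],[0,2,-1,2],[0,0,1,1],[0,0,0,1]]

  row1 -= -2·row0 → [0,2,-1,2]
  row2 -= -2·row0 → [0,-2,2,-1]
  row3 -= -1·row0 → [0,4,-2,5]
  row2 -= -1·row1 → [0,0,1,1]
  row3 -= 2·row1 → [0,0,0,1]
  row3 -= 0·row2 → [0,0,0,1]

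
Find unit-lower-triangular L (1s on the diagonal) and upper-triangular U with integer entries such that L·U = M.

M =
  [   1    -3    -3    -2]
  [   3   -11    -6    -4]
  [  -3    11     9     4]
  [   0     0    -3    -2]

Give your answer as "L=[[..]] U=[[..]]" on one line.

  row1 -= 3·row0 → [0,-2,3,2]
  row2 -= -3·row0 → [0,2,0,-2]
  row3 -= 0·row0 → [0,0,-3,-2]
  row2 -= -1·row1 → [0,0,3,0]
  row3 -= 0·row1 → [0,0,-3,-2]
  row3 -= -1·row2 → [0,0,0,-2]

L=[[1,0,0,0],[3,1,0,0],[-3,-1,1,0],[0,0,-1,1]] U=[[1,-3,-3,-2],[0,-2,3,2],[0,0,3,0],[0,0,0,-2]]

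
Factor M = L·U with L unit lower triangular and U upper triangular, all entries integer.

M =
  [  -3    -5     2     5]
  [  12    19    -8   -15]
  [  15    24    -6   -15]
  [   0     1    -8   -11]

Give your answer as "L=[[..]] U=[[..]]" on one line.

L=[[1,0,0,0],[-4,1,0,0],[-5,1,1,0],[0,-1,-2,1]] U=[[-3,-5,2,5],[0,-1,0,5],[0,0,4,5],[0,0,0,4]]

  R1 -= -4·R0 → [0,-1,0,5]
  R2 -= -5·R0 → [0,-1,4,10]
  R3 -= 0·R0 → [0,1,-8,-11]
  R2 -= 1·R1 → [0,0,4,5]
  R3 -= -1·R1 → [0,0,-8,-6]
  R3 -= -2·R2 → [0,0,0,4]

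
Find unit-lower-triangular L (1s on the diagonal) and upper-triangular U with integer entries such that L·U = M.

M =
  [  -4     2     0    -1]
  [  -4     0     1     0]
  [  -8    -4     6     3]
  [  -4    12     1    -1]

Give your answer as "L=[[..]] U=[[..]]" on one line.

L=[[1,0,0,0],[1,1,0,0],[2,4,1,0],[1,-5,3,1]] U=[[-4,2,0,-1],[0,-2,1,1],[0,0,2,1],[0,0,0,2]]

  row1 -= 1·row0 → [0,-2,1,1]
  row2 -= 2·row0 → [0,-8,6,5]
  row3 -= 1·row0 → [0,10,1,0]
  row2 -= 4·row1 → [0,0,2,1]
  row3 -= -5·row1 → [0,0,6,5]
  row3 -= 3·row2 → [0,0,0,2]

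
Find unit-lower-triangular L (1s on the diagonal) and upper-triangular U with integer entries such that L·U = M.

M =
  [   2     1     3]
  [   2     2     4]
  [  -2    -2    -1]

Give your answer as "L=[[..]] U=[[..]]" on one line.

L=[[1,0,0],[1,1,0],[-1,-1,1]] U=[[2,1,3],[0,1,1],[0,0,3]]

  R1 -= 1·R0 → [0,1,1]
  R2 -= -1·R0 → [0,-1,2]
  R2 -= -1·R1 → [0,0,3]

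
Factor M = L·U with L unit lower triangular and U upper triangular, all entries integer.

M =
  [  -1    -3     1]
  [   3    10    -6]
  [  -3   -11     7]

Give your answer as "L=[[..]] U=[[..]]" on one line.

L=[[1,0,0],[-3,1,0],[3,-2,1]] U=[[-1,-3,1],[0,1,-3],[0,0,-2]]

  r1 -= -3·r0 → [0,1,-3]
  r2 -= 3·r0 → [0,-2,4]
  r2 -= -2·r1 → [0,0,-2]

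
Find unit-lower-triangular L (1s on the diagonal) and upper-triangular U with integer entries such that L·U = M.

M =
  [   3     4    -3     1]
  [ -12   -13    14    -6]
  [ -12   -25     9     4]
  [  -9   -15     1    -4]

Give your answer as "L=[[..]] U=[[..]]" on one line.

  r1 -= -4·r0 → [0,3,2,-2]
  r2 -= -4·r0 → [0,-9,-3,8]
  r3 -= -3·r0 → [0,-3,-8,-1]
  r2 -= -3·r1 → [0,0,3,2]
  r3 -= -1·r1 → [0,0,-6,-3]
  r3 -= -2·r2 → [0,0,0,1]

L=[[1,0,0,0],[-4,1,0,0],[-4,-3,1,0],[-3,-1,-2,1]] U=[[3,4,-3,1],[0,3,2,-2],[0,0,3,2],[0,0,0,1]]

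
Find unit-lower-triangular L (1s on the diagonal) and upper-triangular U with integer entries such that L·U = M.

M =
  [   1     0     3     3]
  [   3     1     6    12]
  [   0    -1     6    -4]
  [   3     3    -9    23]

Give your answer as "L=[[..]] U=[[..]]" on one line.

  row1 -= 3·row0 → [0,1,-3,3]
  row2 -= 0·row0 → [0,-1,6,-4]
  row3 -= 3·row0 → [0,3,-18,14]
  row2 -= -1·row1 → [0,0,3,-1]
  row3 -= 3·row1 → [0,0,-9,5]
  row3 -= -3·row2 → [0,0,0,2]

L=[[1,0,0,0],[3,1,0,0],[0,-1,1,0],[3,3,-3,1]] U=[[1,0,3,3],[0,1,-3,3],[0,0,3,-1],[0,0,0,2]]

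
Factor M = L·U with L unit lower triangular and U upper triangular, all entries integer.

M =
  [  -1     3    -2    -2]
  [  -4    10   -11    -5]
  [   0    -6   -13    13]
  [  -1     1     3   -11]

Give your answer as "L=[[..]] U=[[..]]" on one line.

L=[[1,0,0,0],[4,1,0,0],[0,3,1,0],[1,1,-2,1]] U=[[-1,3,-2,-2],[0,-2,-3,3],[0,0,-4,4],[0,0,0,-4]]

  row1 -= 4·row0 → [0,-2,-3,3]
  row2 -= 0·row0 → [0,-6,-13,13]
  row3 -= 1·row0 → [0,-2,5,-9]
  row2 -= 3·row1 → [0,0,-4,4]
  row3 -= 1·row1 → [0,0,8,-12]
  row3 -= -2·row2 → [0,0,0,-4]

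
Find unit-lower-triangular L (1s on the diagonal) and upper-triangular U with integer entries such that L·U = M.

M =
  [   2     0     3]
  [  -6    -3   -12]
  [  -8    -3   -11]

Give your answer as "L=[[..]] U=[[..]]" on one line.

  row1 -= -3·row0 → [0,-3,-3]
  row2 -= -4·row0 → [0,-3,1]
  row2 -= 1·row1 → [0,0,4]

L=[[1,0,0],[-3,1,0],[-4,1,1]] U=[[2,0,3],[0,-3,-3],[0,0,4]]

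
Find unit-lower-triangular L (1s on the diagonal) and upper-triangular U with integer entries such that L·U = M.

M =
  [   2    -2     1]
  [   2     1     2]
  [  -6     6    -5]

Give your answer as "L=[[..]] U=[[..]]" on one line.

L=[[1,0,0],[1,1,0],[-3,0,1]] U=[[2,-2,1],[0,3,1],[0,0,-2]]

  R1 -= 1·R0 → [0,3,1]
  R2 -= -3·R0 → [0,0,-2]
  R2 -= 0·R1 → [0,0,-2]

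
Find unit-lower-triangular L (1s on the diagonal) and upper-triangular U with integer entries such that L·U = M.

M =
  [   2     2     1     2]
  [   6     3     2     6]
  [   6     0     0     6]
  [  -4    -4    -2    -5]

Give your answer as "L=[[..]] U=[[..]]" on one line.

L=[[1,0,0,0],[3,1,0,0],[3,2,1,0],[-2,0,0,1]] U=[[2,2,1,2],[0,-3,-1,0],[0,0,-1,0],[0,0,0,-1]]

  R1 -= 3·R0 → [0,-3,-1,0]
  R2 -= 3·R0 → [0,-6,-3,0]
  R3 -= -2·R0 → [0,0,0,-1]
  R2 -= 2·R1 → [0,0,-1,0]
  R3 -= 0·R1 → [0,0,0,-1]
  R3 -= 0·R2 → [0,0,0,-1]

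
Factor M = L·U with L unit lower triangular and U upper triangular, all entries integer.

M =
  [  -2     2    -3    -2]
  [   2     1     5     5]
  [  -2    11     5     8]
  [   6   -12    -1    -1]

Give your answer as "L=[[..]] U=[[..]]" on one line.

L=[[1,0,0,0],[-1,1,0,0],[1,3,1,0],[-3,-2,-3,1]] U=[[-2,2,-3,-2],[0,3,2,3],[0,0,2,1],[0,0,0,2]]

  r1 -= -1·r0 → [0,3,2,3]
  r2 -= 1·r0 → [0,9,8,10]
  r3 -= -3·r0 → [0,-6,-10,-7]
  r2 -= 3·r1 → [0,0,2,1]
  r3 -= -2·r1 → [0,0,-6,-1]
  r3 -= -3·r2 → [0,0,0,2]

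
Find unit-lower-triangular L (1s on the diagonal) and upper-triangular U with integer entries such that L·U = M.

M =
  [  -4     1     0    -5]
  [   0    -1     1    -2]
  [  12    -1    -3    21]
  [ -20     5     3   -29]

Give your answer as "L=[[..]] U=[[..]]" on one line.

L=[[1,0,0,0],[0,1,0,0],[-3,-2,1,0],[5,0,-3,1]] U=[[-4,1,0,-5],[0,-1,1,-2],[0,0,-1,2],[0,0,0,2]]

  R1 -= 0·R0 → [0,-1,1,-2]
  R2 -= -3·R0 → [0,2,-3,6]
  R3 -= 5·R0 → [0,0,3,-4]
  R2 -= -2·R1 → [0,0,-1,2]
  R3 -= 0·R1 → [0,0,3,-4]
  R3 -= -3·R2 → [0,0,0,2]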